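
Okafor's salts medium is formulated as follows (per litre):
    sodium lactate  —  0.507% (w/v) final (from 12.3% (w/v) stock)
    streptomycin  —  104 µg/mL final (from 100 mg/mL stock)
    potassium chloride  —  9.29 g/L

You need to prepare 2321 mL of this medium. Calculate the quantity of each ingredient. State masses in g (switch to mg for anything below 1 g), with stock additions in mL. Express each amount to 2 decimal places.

Target volume = 2321 mL = 2.321 L.
sodium lactate: dilute stock: 0.507% ÷ 12.3% × 2321 mL = 95.67 mL
streptomycin: dilute stock: 104 µg/mL × 2321 mL ÷ 100000 µg/mL = 2.41 mL
potassium chloride: 9.29 g/L × 2.321 L = 21.56 g

sodium lactate 95.67 mL; streptomycin 2.41 mL; potassium chloride 21.56 g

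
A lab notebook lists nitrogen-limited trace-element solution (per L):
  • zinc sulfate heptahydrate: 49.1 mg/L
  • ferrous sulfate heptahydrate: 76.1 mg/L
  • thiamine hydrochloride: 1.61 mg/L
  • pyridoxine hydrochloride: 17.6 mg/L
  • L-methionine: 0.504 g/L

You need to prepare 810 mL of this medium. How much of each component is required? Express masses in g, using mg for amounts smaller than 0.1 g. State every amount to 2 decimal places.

Target volume = 810 mL = 0.81 L.
zinc sulfate heptahydrate: 49.1 mg/L × 0.81 L = 39.77 mg
ferrous sulfate heptahydrate: 76.1 mg/L × 0.81 L = 61.64 mg
thiamine hydrochloride: 1.61 mg/L × 0.81 L = 1.30 mg
pyridoxine hydrochloride: 17.6 mg/L × 0.81 L = 14.26 mg
L-methionine: 0.504 g/L × 0.81 L = 0.41 g

zinc sulfate heptahydrate 39.77 mg; ferrous sulfate heptahydrate 61.64 mg; thiamine hydrochloride 1.30 mg; pyridoxine hydrochloride 14.26 mg; L-methionine 0.41 g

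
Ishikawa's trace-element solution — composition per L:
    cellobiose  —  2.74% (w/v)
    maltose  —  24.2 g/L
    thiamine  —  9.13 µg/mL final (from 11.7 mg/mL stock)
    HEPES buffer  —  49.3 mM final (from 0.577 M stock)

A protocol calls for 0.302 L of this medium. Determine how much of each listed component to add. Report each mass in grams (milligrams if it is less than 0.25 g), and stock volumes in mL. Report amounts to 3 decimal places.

Working volume: 0.302 L.
cellobiose: 2.74 g per 100 mL × 302 mL ÷ 100 = 8.275 g
maltose: 24.2 g/L × 0.302 L = 7.308 g
thiamine: V = C2·V2/C1 = 9.13 µg/mL × 302 mL ÷ 11700 µg/mL = 0.236 mL
HEPES buffer: V = C2·V2/C1 = 49.3 mM × 302 mL ÷ 577 mM = 25.803 mL

cellobiose 8.275 g; maltose 7.308 g; thiamine 0.236 mL; HEPES buffer 25.803 mL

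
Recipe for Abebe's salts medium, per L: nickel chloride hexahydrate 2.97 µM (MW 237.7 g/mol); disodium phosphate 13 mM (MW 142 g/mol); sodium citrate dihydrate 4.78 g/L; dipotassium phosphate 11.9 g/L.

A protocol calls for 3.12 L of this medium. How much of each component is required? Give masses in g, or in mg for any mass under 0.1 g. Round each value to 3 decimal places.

nickel chloride hexahydrate 2.203 mg; disodium phosphate 5.760 g; sodium citrate dihydrate 14.914 g; dipotassium phosphate 37.128 g

Working volume: 3.12 L.
nickel chloride hexahydrate: 2.97 µmol/L × 237.7 g/mol × 3.12 L ÷ 1000 = 2.203 mg
disodium phosphate: 13 mmol/L × 142 g/mol × 3.12 L ÷ 1000 = 5.760 g
sodium citrate dihydrate: 4.78 g/L × 3.12 L = 14.914 g
dipotassium phosphate: 11.9 g/L × 3.12 L = 37.128 g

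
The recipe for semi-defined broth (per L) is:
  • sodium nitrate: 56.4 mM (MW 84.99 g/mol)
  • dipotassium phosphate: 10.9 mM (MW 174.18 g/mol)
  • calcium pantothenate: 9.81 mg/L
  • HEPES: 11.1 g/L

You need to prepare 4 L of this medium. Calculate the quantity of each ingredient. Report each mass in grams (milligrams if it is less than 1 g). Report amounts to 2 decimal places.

sodium nitrate 19.17 g; dipotassium phosphate 7.59 g; calcium pantothenate 39.24 mg; HEPES 44.40 g

Working volume: 4 L.
sodium nitrate: 56.4 mmol/L × 84.99 g/mol × 4 L ÷ 1000 = 19.17 g
dipotassium phosphate: 10.9 mmol/L × 174.18 g/mol × 4 L ÷ 1000 = 7.59 g
calcium pantothenate: 9.81 mg/L × 4 L = 39.24 mg
HEPES: 11.1 g/L × 4 L = 44.40 g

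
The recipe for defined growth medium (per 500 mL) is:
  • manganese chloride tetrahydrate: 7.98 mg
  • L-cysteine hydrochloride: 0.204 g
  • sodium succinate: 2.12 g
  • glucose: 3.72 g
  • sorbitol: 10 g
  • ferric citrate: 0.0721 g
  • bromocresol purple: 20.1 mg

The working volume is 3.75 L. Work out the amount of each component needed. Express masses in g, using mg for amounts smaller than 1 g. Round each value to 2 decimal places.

Ratio of target to recipe volume: 3750 / 500 = 7.5.
manganese chloride tetrahydrate: 7.98 mg × (3750 mL / 500 mL) = 59.85 mg
L-cysteine hydrochloride: 0.204 g × (3750 mL / 500 mL) = 1.53 g
sodium succinate: 2.12 g × (3750 mL / 500 mL) = 15.90 g
glucose: 3.72 g × (3750 mL / 500 mL) = 27.90 g
sorbitol: 10 g × (3750 mL / 500 mL) = 75.00 g
ferric citrate: 0.0721 g × (3750 mL / 500 mL) = 0.54075 g = 540.75 mg
bromocresol purple: 20.1 mg × (3750 mL / 500 mL) = 150.75 mg

manganese chloride tetrahydrate 59.85 mg; L-cysteine hydrochloride 1.53 g; sodium succinate 15.90 g; glucose 27.90 g; sorbitol 75.00 g; ferric citrate 540.75 mg; bromocresol purple 150.75 mg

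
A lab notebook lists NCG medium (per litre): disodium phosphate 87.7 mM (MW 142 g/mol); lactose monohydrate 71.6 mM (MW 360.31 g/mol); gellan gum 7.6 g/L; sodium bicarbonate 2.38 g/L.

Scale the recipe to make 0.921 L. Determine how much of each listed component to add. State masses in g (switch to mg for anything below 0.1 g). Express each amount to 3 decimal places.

disodium phosphate 11.470 g; lactose monohydrate 23.760 g; gellan gum 7.000 g; sodium bicarbonate 2.192 g

Scale factor relative to 1 L: 0.921.
disodium phosphate: 87.7 mmol/L × 142 g/mol × 0.921 L ÷ 1000 = 11.470 g
lactose monohydrate: 71.6 mmol/L × 360.31 g/mol × 0.921 L ÷ 1000 = 23.760 g
gellan gum: 7.6 g/L × 0.921 L = 7.000 g
sodium bicarbonate: 2.38 g/L × 0.921 L = 2.192 g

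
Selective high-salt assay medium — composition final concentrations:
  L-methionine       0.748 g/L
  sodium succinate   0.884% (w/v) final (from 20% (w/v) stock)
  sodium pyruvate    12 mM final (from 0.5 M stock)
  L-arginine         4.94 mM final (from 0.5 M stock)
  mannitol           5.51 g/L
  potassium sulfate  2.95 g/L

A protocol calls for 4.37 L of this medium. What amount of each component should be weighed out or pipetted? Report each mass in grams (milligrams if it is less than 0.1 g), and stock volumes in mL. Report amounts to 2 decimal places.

L-methionine 3.27 g; sodium succinate 193.15 mL; sodium pyruvate 104.88 mL; L-arginine 43.18 mL; mannitol 24.08 g; potassium sulfate 12.89 g

Working volume: 4.37 L.
L-methionine: 0.748 g/L × 4.37 L = 3.27 g
sodium succinate: C1V1 = C2V2 → 0.884% ÷ 20% × 4370 mL = 193.15 mL
sodium pyruvate: V = C2·V2/C1 = 12 mM × 4370 mL ÷ 500 mM = 104.88 mL
L-arginine: C1V1 = C2V2 → 4.94 mM × 4370 mL ÷ 500 mM = 43.18 mL
mannitol: 5.51 g/L × 4.37 L = 24.08 g
potassium sulfate: 2.95 g/L × 4.37 L = 12.89 g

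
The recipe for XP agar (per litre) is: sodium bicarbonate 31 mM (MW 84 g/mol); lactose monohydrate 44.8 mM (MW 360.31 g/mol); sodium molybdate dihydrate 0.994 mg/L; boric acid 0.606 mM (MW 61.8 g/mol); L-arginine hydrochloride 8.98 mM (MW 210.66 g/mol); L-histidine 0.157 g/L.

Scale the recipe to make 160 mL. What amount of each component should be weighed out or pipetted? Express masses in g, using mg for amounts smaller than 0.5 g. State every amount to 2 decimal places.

sodium bicarbonate 416.64 mg; lactose monohydrate 2.58 g; sodium molybdate dihydrate 0.16 mg; boric acid 5.99 mg; L-arginine hydrochloride 302.68 mg; L-histidine 25.12 mg

Target volume = 160 mL = 0.16 L.
sodium bicarbonate: 31 mmol/L × 84 mg/mmol × 0.16 L = 416.64 mg
lactose monohydrate: 44.8 mmol/L × 360.31 g/mol × 0.16 L ÷ 1000 = 2.58 g
sodium molybdate dihydrate: 0.994 mg/L × 0.16 L = 0.16 mg
boric acid: 0.606 mmol/L × 61.8 mg/mmol × 0.16 L = 5.99 mg
L-arginine hydrochloride: 8.98 mmol/L × 210.66 mg/mmol × 0.16 L = 302.68 mg
L-histidine: 0.157 g/L × 0.16 L = 0.02512 g = 25.12 mg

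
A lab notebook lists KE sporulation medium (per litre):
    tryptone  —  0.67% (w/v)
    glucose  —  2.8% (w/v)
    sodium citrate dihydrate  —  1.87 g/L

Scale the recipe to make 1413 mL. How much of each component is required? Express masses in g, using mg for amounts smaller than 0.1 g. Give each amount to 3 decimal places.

Target volume = 1413 mL = 1.413 L.
tryptone: 0.67 g per 100 mL × 1413 mL ÷ 100 = 9.467 g
glucose: 2.8 g per 100 mL × 1413 mL ÷ 100 = 39.564 g
sodium citrate dihydrate: 1.87 g/L × 1.413 L = 2.642 g

tryptone 9.467 g; glucose 39.564 g; sodium citrate dihydrate 2.642 g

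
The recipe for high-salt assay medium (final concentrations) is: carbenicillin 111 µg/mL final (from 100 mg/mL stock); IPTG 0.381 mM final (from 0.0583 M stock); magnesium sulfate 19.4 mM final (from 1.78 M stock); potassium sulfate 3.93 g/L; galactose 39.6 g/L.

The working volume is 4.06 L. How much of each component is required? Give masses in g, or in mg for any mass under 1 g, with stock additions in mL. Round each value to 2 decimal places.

Scale factor relative to 1 L: 4.06.
carbenicillin: C1V1 = C2V2 → 111 µg/mL × 4060 mL ÷ 100000 µg/mL = 4.51 mL
IPTG: V = C2·V2/C1 = 0.381 mM × 4060 mL ÷ 58.3 mM = 26.53 mL
magnesium sulfate: dilute stock: 19.4 mM × 4060 mL ÷ 1780 mM = 44.25 mL
potassium sulfate: 3.93 g/L × 4.06 L = 15.96 g
galactose: 39.6 g/L × 4.06 L = 160.78 g

carbenicillin 4.51 mL; IPTG 26.53 mL; magnesium sulfate 44.25 mL; potassium sulfate 15.96 g; galactose 160.78 g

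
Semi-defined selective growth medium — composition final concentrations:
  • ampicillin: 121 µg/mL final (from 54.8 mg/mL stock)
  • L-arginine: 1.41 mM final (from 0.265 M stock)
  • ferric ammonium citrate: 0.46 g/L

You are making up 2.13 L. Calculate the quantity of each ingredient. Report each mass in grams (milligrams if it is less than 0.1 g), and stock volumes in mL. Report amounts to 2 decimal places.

Working volume: 2.13 L.
ampicillin: dilute stock: 121 µg/mL × 2130 mL ÷ 54800 µg/mL = 4.70 mL
L-arginine: C1V1 = C2V2 → 1.41 mM × 2130 mL ÷ 265 mM = 11.33 mL
ferric ammonium citrate: 0.46 g/L × 2.13 L = 0.98 g

ampicillin 4.70 mL; L-arginine 11.33 mL; ferric ammonium citrate 0.98 g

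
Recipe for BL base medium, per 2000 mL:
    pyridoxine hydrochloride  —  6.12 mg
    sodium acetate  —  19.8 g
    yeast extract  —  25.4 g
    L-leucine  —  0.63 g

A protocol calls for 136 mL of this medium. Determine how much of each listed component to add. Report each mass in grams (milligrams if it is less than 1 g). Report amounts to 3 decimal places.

pyridoxine hydrochloride 0.416 mg; sodium acetate 1.346 g; yeast extract 1.727 g; L-leucine 42.840 mg

Ratio of target to recipe volume: 136 / 2000 = 0.068.
pyridoxine hydrochloride: 6.12 mg × (136 mL / 2000 mL) = 0.416 mg
sodium acetate: 19.8 g × (136 mL / 2000 mL) = 1.346 g
yeast extract: 25.4 g × (136 mL / 2000 mL) = 1.727 g
L-leucine: 0.63 g × (136 mL / 2000 mL) = 0.04284 g = 42.840 mg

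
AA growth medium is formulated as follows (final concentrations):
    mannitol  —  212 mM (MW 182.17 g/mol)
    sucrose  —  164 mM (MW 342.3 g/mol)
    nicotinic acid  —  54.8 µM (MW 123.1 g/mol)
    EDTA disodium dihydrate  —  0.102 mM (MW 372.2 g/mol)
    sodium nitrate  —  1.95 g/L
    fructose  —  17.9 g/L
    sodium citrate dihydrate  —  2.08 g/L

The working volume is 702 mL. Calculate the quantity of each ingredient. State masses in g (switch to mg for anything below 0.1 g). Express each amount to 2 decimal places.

Working volume: 702 mL = 0.702 L.
mannitol: 212 mmol/L × 182.17 g/mol × 0.702 L ÷ 1000 = 27.11 g
sucrose: 164 mmol/L × 342.3 g/mol × 0.702 L ÷ 1000 = 39.41 g
nicotinic acid: 54.8 µmol/L × 123.1 g/mol × 0.702 L ÷ 1000 = 4.74 mg
EDTA disodium dihydrate: 0.102 mmol/L × 372.2 mg/mmol × 0.702 L = 26.65 mg
sodium nitrate: 1.95 g/L × 0.702 L = 1.37 g
fructose: 17.9 g/L × 0.702 L = 12.57 g
sodium citrate dihydrate: 2.08 g/L × 0.702 L = 1.46 g

mannitol 27.11 g; sucrose 39.41 g; nicotinic acid 4.74 mg; EDTA disodium dihydrate 26.65 mg; sodium nitrate 1.37 g; fructose 12.57 g; sodium citrate dihydrate 1.46 g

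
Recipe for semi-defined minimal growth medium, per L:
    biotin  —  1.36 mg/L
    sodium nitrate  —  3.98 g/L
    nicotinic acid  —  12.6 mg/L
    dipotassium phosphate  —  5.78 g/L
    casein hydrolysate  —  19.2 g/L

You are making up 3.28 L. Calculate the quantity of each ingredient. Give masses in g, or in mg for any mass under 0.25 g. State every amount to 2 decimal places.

biotin 4.46 mg; sodium nitrate 13.05 g; nicotinic acid 41.33 mg; dipotassium phosphate 18.96 g; casein hydrolysate 62.98 g

Scale factor relative to 1 L: 3.28.
biotin: 1.36 mg/L × 3.28 L = 4.46 mg
sodium nitrate: 3.98 g/L × 3.28 L = 13.05 g
nicotinic acid: 12.6 mg/L × 3.28 L = 41.33 mg
dipotassium phosphate: 5.78 g/L × 3.28 L = 18.96 g
casein hydrolysate: 19.2 g/L × 3.28 L = 62.98 g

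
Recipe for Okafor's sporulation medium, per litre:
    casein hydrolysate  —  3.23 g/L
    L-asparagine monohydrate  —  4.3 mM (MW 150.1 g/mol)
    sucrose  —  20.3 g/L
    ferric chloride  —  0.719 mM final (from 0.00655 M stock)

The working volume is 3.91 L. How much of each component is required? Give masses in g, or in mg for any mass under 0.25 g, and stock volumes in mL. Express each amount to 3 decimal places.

Working volume: 3.91 L.
casein hydrolysate: 3.23 g/L × 3.91 L = 12.629 g
L-asparagine monohydrate: 4.3 mmol/L × 150.1 g/mol × 3.91 L ÷ 1000 = 2.524 g
sucrose: 20.3 g/L × 3.91 L = 79.373 g
ferric chloride: dilute stock: 0.719 mM × 3910 mL ÷ 6.55 mM = 429.205 mL

casein hydrolysate 12.629 g; L-asparagine monohydrate 2.524 g; sucrose 79.373 g; ferric chloride 429.205 mL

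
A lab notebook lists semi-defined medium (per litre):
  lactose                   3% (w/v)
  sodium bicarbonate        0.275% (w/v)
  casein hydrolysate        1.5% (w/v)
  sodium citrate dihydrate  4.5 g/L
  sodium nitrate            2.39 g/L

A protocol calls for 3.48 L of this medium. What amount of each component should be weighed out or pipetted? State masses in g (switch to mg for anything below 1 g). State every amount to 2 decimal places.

Scale factor relative to 1 L: 3.48.
lactose: 3 g per 100 mL × 3480 mL ÷ 100 = 104.40 g
sodium bicarbonate: 0.275% w/v = 2.75 g/L → 2.75 × 3.48 L = 9.57 g
casein hydrolysate: 1.5 g per 100 mL × 3480 mL ÷ 100 = 52.20 g
sodium citrate dihydrate: 4.5 g/L × 3.48 L = 15.66 g
sodium nitrate: 2.39 g/L × 3.48 L = 8.32 g

lactose 104.40 g; sodium bicarbonate 9.57 g; casein hydrolysate 52.20 g; sodium citrate dihydrate 15.66 g; sodium nitrate 8.32 g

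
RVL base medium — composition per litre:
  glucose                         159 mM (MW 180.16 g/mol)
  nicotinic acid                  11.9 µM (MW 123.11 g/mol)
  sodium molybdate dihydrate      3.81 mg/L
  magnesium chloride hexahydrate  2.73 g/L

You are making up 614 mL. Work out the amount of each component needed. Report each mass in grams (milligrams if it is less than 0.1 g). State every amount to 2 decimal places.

Working volume: 614 mL = 0.614 L.
glucose: 159 mmol/L × 180.16 g/mol × 0.614 L ÷ 1000 = 17.59 g
nicotinic acid: 11.9 µmol/L × 123.11 g/mol × 0.614 L ÷ 1000 = 0.90 mg
sodium molybdate dihydrate: 3.81 mg/L × 0.614 L = 2.34 mg
magnesium chloride hexahydrate: 2.73 g/L × 0.614 L = 1.68 g

glucose 17.59 g; nicotinic acid 0.90 mg; sodium molybdate dihydrate 2.34 mg; magnesium chloride hexahydrate 1.68 g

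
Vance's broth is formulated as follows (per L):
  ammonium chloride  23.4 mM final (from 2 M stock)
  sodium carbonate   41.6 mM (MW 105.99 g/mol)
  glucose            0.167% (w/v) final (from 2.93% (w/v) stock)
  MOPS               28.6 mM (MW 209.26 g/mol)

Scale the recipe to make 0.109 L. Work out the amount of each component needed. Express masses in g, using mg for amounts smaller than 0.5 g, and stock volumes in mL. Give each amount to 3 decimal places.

ammonium chloride 1.275 mL; sodium carbonate 480.601 mg; glucose 6.213 mL; MOPS 0.652 g

Working volume: 0.109 L.
ammonium chloride: C1V1 = C2V2 → 23.4 mM × 109 mL ÷ 2000 mM = 1.275 mL
sodium carbonate: 41.6 mmol/L × 105.99 mg/mmol × 0.109 L = 480.601 mg
glucose: dilute stock: 0.167% ÷ 2.93% × 109 mL = 6.213 mL
MOPS: 28.6 mmol/L × 209.26 g/mol × 0.109 L ÷ 1000 = 0.652 g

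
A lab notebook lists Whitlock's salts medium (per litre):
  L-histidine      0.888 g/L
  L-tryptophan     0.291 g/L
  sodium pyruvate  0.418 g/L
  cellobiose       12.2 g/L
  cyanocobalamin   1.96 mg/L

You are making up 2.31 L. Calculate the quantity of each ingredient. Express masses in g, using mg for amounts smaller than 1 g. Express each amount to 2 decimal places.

Scale factor relative to 1 L: 2.31.
L-histidine: 0.888 g/L × 2.31 L = 2.05 g
L-tryptophan: 0.291 g/L × 2.31 L = 0.67221 g = 672.21 mg
sodium pyruvate: 0.418 g/L × 2.31 L = 0.96558 g = 965.58 mg
cellobiose: 12.2 g/L × 2.31 L = 28.18 g
cyanocobalamin: 1.96 mg/L × 2.31 L = 4.53 mg

L-histidine 2.05 g; L-tryptophan 672.21 mg; sodium pyruvate 965.58 mg; cellobiose 28.18 g; cyanocobalamin 4.53 mg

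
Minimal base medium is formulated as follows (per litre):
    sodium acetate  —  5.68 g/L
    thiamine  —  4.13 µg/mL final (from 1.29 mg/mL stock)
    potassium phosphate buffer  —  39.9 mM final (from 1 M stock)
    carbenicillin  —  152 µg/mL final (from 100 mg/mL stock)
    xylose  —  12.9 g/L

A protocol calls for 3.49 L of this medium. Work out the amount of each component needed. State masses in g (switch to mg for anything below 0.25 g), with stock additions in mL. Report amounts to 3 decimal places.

Scale factor relative to 1 L: 3.49.
sodium acetate: 5.68 g/L × 3.49 L = 19.823 g
thiamine: dilute stock: 4.13 µg/mL × 3490 mL ÷ 1290 µg/mL = 11.173 mL
potassium phosphate buffer: dilute stock: 39.9 mM × 3490 mL ÷ 1000 mM = 139.251 mL
carbenicillin: dilute stock: 152 µg/mL × 3490 mL ÷ 100000 µg/mL = 5.305 mL
xylose: 12.9 g/L × 3.49 L = 45.021 g

sodium acetate 19.823 g; thiamine 11.173 mL; potassium phosphate buffer 139.251 mL; carbenicillin 5.305 mL; xylose 45.021 g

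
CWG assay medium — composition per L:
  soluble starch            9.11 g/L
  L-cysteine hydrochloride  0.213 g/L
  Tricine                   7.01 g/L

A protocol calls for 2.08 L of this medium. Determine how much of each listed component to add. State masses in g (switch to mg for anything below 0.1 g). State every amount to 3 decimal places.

Scale factor relative to 1 L: 2.08.
soluble starch: 9.11 g/L × 2.08 L = 18.949 g
L-cysteine hydrochloride: 0.213 g/L × 2.08 L = 0.443 g
Tricine: 7.01 g/L × 2.08 L = 14.581 g

soluble starch 18.949 g; L-cysteine hydrochloride 0.443 g; Tricine 14.581 g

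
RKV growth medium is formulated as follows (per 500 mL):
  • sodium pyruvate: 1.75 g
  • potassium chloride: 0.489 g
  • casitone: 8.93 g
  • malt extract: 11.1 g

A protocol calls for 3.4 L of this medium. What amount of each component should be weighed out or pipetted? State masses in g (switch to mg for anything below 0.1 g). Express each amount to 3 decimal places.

sodium pyruvate 11.900 g; potassium chloride 3.325 g; casitone 60.724 g; malt extract 75.480 g

Ratio of target to recipe volume: 3400 / 500 = 6.8.
sodium pyruvate: 1.75 g × (3400 mL / 500 mL) = 11.900 g
potassium chloride: 0.489 g × (3400 mL / 500 mL) = 3.325 g
casitone: 8.93 g × (3400 mL / 500 mL) = 60.724 g
malt extract: 11.1 g × (3400 mL / 500 mL) = 75.480 g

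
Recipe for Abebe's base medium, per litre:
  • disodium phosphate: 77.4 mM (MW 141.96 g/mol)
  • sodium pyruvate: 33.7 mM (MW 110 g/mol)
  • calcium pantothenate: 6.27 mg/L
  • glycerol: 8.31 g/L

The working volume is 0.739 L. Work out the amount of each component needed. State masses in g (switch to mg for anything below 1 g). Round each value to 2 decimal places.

Working volume: 0.739 L.
disodium phosphate: 77.4 mmol/L × 141.96 g/mol × 0.739 L ÷ 1000 = 8.12 g
sodium pyruvate: 33.7 mmol/L × 110 g/mol × 0.739 L ÷ 1000 = 2.74 g
calcium pantothenate: 6.27 mg/L × 0.739 L = 4.63 mg
glycerol: 8.31 g/L × 0.739 L = 6.14 g

disodium phosphate 8.12 g; sodium pyruvate 2.74 g; calcium pantothenate 4.63 mg; glycerol 6.14 g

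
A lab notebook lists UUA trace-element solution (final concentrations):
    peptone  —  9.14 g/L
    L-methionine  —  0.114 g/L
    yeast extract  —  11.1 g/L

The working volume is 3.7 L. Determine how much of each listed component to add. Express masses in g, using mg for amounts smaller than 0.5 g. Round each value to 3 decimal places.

Working volume: 3.7 L.
peptone: 9.14 g/L × 3.7 L = 33.818 g
L-methionine: 0.114 g/L × 3.7 L = 0.4218 g = 421.800 mg
yeast extract: 11.1 g/L × 3.7 L = 41.070 g

peptone 33.818 g; L-methionine 421.800 mg; yeast extract 41.070 g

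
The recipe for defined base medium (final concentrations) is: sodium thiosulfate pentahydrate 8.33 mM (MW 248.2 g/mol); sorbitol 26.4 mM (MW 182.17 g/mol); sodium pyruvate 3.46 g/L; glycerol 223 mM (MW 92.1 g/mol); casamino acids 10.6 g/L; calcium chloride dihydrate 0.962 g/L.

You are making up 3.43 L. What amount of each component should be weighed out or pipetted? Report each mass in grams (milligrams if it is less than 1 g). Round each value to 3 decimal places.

sodium thiosulfate pentahydrate 7.092 g; sorbitol 16.496 g; sodium pyruvate 11.868 g; glycerol 70.446 g; casamino acids 36.358 g; calcium chloride dihydrate 3.300 g

Working volume: 3.43 L.
sodium thiosulfate pentahydrate: 8.33 mmol/L × 248.2 g/mol × 3.43 L ÷ 1000 = 7.092 g
sorbitol: 26.4 mmol/L × 182.17 g/mol × 3.43 L ÷ 1000 = 16.496 g
sodium pyruvate: 3.46 g/L × 3.43 L = 11.868 g
glycerol: 223 mmol/L × 92.1 g/mol × 3.43 L ÷ 1000 = 70.446 g
casamino acids: 10.6 g/L × 3.43 L = 36.358 g
calcium chloride dihydrate: 0.962 g/L × 3.43 L = 3.300 g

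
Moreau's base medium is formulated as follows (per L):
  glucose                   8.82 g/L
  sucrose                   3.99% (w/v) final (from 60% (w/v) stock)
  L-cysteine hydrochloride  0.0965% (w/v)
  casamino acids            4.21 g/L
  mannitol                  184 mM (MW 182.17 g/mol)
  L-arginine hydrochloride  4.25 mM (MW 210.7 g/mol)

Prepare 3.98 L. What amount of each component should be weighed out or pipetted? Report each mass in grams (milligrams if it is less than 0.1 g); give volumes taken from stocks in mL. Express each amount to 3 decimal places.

Working volume: 3.98 L.
glucose: 8.82 g/L × 3.98 L = 35.104 g
sucrose: V = C2·V2/C1 = 3.99% ÷ 60% × 3980 mL = 264.670 mL
L-cysteine hydrochloride: 0.0965% w/v = 0.965 g/L → 0.965 × 3.98 L = 3.841 g
casamino acids: 4.21 g/L × 3.98 L = 16.756 g
mannitol: 184 mmol/L × 182.17 g/mol × 3.98 L ÷ 1000 = 133.407 g
L-arginine hydrochloride: 4.25 mmol/L × 210.7 g/mol × 3.98 L ÷ 1000 = 3.564 g

glucose 35.104 g; sucrose 264.670 mL; L-cysteine hydrochloride 3.841 g; casamino acids 16.756 g; mannitol 133.407 g; L-arginine hydrochloride 3.564 g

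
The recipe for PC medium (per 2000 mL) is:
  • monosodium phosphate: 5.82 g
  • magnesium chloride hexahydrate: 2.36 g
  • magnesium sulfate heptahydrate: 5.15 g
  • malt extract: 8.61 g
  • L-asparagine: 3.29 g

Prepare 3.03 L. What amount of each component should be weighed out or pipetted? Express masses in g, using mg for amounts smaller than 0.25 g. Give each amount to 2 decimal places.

monosodium phosphate 8.82 g; magnesium chloride hexahydrate 3.58 g; magnesium sulfate heptahydrate 7.80 g; malt extract 13.04 g; L-asparagine 4.98 g

Scale factor = 3030 mL / 2000 mL = 1.515.
monosodium phosphate: 5.82 g × (3030 mL / 2000 mL) = 8.82 g
magnesium chloride hexahydrate: 2.36 g × (3030 mL / 2000 mL) = 3.58 g
magnesium sulfate heptahydrate: 5.15 g × (3030 mL / 2000 mL) = 7.80 g
malt extract: 8.61 g × (3030 mL / 2000 mL) = 13.04 g
L-asparagine: 3.29 g × (3030 mL / 2000 mL) = 4.98 g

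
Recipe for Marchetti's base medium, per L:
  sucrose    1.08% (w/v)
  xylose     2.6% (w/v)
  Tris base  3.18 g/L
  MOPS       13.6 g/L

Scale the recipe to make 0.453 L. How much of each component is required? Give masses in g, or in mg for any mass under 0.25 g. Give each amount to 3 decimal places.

Scale factor relative to 1 L: 0.453.
sucrose: 1.08% w/v = 10.8 g/L → 10.8 × 0.453 L = 4.892 g
xylose: 2.6% w/v = 26 g/L → 26 × 0.453 L = 11.778 g
Tris base: 3.18 g/L × 0.453 L = 1.441 g
MOPS: 13.6 g/L × 0.453 L = 6.161 g

sucrose 4.892 g; xylose 11.778 g; Tris base 1.441 g; MOPS 6.161 g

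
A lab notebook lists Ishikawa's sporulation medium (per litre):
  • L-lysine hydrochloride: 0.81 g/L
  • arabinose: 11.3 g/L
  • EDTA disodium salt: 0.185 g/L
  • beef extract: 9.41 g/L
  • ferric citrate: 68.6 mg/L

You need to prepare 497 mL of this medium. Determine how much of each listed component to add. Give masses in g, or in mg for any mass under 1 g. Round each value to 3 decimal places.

L-lysine hydrochloride 402.570 mg; arabinose 5.616 g; EDTA disodium salt 91.945 mg; beef extract 4.677 g; ferric citrate 34.094 mg

Working volume: 497 mL = 0.497 L.
L-lysine hydrochloride: 0.81 g/L × 0.497 L = 0.40257 g = 402.570 mg
arabinose: 11.3 g/L × 0.497 L = 5.616 g
EDTA disodium salt: 0.185 g/L × 0.497 L = 0.091945 g = 91.945 mg
beef extract: 9.41 g/L × 0.497 L = 4.677 g
ferric citrate: 68.6 mg/L × 0.497 L = 34.094 mg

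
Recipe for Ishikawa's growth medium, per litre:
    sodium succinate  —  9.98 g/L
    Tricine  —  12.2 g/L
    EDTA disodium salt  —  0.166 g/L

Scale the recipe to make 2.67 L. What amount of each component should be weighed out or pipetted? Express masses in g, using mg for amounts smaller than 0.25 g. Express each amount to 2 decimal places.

sodium succinate 26.65 g; Tricine 32.57 g; EDTA disodium salt 0.44 g

Working volume: 2.67 L.
sodium succinate: 9.98 g/L × 2.67 L = 26.65 g
Tricine: 12.2 g/L × 2.67 L = 32.57 g
EDTA disodium salt: 0.166 g/L × 2.67 L = 0.44 g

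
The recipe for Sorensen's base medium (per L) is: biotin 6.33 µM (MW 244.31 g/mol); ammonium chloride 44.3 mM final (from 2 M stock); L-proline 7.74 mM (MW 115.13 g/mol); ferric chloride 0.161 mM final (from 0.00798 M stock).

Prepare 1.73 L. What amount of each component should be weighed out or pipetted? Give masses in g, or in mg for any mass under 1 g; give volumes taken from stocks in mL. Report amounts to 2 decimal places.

biotin 2.68 mg; ammonium chloride 38.32 mL; L-proline 1.54 g; ferric chloride 34.90 mL

Working volume: 1.73 L.
biotin: 6.33 µmol/L × 244.31 g/mol × 1.73 L ÷ 1000 = 2.68 mg
ammonium chloride: V = C2·V2/C1 = 44.3 mM × 1730 mL ÷ 2000 mM = 38.32 mL
L-proline: 7.74 mmol/L × 115.13 g/mol × 1.73 L ÷ 1000 = 1.54 g
ferric chloride: dilute stock: 0.161 mM × 1730 mL ÷ 7.98 mM = 34.90 mL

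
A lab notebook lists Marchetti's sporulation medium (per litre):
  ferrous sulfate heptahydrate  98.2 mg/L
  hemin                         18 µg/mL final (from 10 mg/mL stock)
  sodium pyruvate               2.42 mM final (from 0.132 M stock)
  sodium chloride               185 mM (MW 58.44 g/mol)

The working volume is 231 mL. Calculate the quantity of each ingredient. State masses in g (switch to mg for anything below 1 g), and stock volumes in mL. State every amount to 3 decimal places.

ferrous sulfate heptahydrate 22.684 mg; hemin 0.416 mL; sodium pyruvate 4.235 mL; sodium chloride 2.497 g

Target volume = 231 mL = 0.231 L.
ferrous sulfate heptahydrate: 98.2 mg/L × 0.231 L = 22.684 mg
hemin: dilute stock: 18 µg/mL × 231 mL ÷ 10000 µg/mL = 0.416 mL
sodium pyruvate: C1V1 = C2V2 → 2.42 mM × 231 mL ÷ 132 mM = 4.235 mL
sodium chloride: 185 mmol/L × 58.44 g/mol × 0.231 L ÷ 1000 = 2.497 g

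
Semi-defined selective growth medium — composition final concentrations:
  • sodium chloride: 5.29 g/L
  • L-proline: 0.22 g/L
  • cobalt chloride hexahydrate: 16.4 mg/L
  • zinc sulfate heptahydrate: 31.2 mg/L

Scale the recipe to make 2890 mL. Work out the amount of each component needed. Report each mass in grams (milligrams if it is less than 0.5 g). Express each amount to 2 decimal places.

sodium chloride 15.29 g; L-proline 0.64 g; cobalt chloride hexahydrate 47.40 mg; zinc sulfate heptahydrate 90.17 mg

Scale factor relative to 1 L: 2.89.
sodium chloride: 5.29 g/L × 2.89 L = 15.29 g
L-proline: 0.22 g/L × 2.89 L = 0.64 g
cobalt chloride hexahydrate: 16.4 mg/L × 2.89 L = 47.40 mg
zinc sulfate heptahydrate: 31.2 mg/L × 2.89 L = 90.17 mg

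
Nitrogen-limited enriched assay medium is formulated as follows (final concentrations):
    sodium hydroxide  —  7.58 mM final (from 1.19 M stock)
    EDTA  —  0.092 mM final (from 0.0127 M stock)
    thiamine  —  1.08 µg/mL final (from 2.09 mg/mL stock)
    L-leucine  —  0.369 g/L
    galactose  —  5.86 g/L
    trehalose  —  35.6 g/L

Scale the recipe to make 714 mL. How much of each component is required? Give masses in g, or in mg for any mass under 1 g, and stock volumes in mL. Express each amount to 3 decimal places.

sodium hydroxide 4.548 mL; EDTA 5.172 mL; thiamine 0.369 mL; L-leucine 263.466 mg; galactose 4.184 g; trehalose 25.418 g

Target volume = 714 mL = 0.714 L.
sodium hydroxide: V = C2·V2/C1 = 7.58 mM × 714 mL ÷ 1190 mM = 4.548 mL
EDTA: dilute stock: 0.092 mM × 714 mL ÷ 12.7 mM = 5.172 mL
thiamine: dilute stock: 1.08 µg/mL × 714 mL ÷ 2090 µg/mL = 0.369 mL
L-leucine: 0.369 g/L × 0.714 L = 0.263466 g = 263.466 mg
galactose: 5.86 g/L × 0.714 L = 4.184 g
trehalose: 35.6 g/L × 0.714 L = 25.418 g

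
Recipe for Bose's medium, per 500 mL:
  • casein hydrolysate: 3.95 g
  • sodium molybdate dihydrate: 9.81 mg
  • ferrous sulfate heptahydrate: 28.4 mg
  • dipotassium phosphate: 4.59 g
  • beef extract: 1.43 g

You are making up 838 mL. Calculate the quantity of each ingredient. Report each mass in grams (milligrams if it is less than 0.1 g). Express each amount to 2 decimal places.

casein hydrolysate 6.62 g; sodium molybdate dihydrate 16.44 mg; ferrous sulfate heptahydrate 47.60 mg; dipotassium phosphate 7.69 g; beef extract 2.40 g

Scale factor = 838 mL / 500 mL = 1.676.
casein hydrolysate: 3.95 g × (838 mL / 500 mL) = 6.62 g
sodium molybdate dihydrate: 9.81 mg × (838 mL / 500 mL) = 16.44 mg
ferrous sulfate heptahydrate: 28.4 mg × (838 mL / 500 mL) = 47.60 mg
dipotassium phosphate: 4.59 g × (838 mL / 500 mL) = 7.69 g
beef extract: 1.43 g × (838 mL / 500 mL) = 2.40 g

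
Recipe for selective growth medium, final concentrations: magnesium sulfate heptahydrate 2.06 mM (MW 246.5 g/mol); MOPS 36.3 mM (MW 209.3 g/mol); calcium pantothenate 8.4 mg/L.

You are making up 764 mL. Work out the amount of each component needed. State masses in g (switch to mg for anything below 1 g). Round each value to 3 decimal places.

magnesium sulfate heptahydrate 387.952 mg; MOPS 5.805 g; calcium pantothenate 6.418 mg

Scale factor relative to 1 L: 0.764.
magnesium sulfate heptahydrate: 2.06 mmol/L × 246.5 mg/mmol × 0.764 L = 387.952 mg
MOPS: 36.3 mmol/L × 209.3 g/mol × 0.764 L ÷ 1000 = 5.805 g
calcium pantothenate: 8.4 mg/L × 0.764 L = 6.418 mg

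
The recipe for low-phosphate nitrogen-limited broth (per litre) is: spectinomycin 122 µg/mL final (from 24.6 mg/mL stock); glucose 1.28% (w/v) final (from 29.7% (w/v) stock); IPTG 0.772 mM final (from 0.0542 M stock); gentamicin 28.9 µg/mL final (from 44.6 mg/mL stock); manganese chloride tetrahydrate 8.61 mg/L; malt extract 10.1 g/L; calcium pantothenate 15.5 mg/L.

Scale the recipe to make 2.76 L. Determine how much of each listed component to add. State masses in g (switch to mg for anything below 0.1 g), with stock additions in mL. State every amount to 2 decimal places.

Scale factor relative to 1 L: 2.76.
spectinomycin: dilute stock: 122 µg/mL × 2760 mL ÷ 24600 µg/mL = 13.69 mL
glucose: C1V1 = C2V2 → 1.28% ÷ 29.7% × 2760 mL = 118.95 mL
IPTG: dilute stock: 0.772 mM × 2760 mL ÷ 54.2 mM = 39.31 mL
gentamicin: dilute stock: 28.9 µg/mL × 2760 mL ÷ 44600 µg/mL = 1.79 mL
manganese chloride tetrahydrate: 8.61 mg/L × 2.76 L = 23.76 mg
malt extract: 10.1 g/L × 2.76 L = 27.88 g
calcium pantothenate: 15.5 mg/L × 2.76 L = 42.78 mg

spectinomycin 13.69 mL; glucose 118.95 mL; IPTG 39.31 mL; gentamicin 1.79 mL; manganese chloride tetrahydrate 23.76 mg; malt extract 27.88 g; calcium pantothenate 42.78 mg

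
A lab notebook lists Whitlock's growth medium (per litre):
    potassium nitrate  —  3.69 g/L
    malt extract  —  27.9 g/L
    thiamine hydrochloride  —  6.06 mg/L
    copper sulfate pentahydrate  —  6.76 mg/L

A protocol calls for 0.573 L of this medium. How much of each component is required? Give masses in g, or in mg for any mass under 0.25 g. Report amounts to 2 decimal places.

Scale factor relative to 1 L: 0.573.
potassium nitrate: 3.69 g/L × 0.573 L = 2.11 g
malt extract: 27.9 g/L × 0.573 L = 15.99 g
thiamine hydrochloride: 6.06 mg/L × 0.573 L = 3.47 mg
copper sulfate pentahydrate: 6.76 mg/L × 0.573 L = 3.87 mg

potassium nitrate 2.11 g; malt extract 15.99 g; thiamine hydrochloride 3.47 mg; copper sulfate pentahydrate 3.87 mg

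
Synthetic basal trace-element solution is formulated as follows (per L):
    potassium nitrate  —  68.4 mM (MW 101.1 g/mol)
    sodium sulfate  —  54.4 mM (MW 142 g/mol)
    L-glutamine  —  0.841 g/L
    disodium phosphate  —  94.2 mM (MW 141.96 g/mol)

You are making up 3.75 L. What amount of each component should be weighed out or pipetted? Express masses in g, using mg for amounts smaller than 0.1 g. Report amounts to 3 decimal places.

Scale factor relative to 1 L: 3.75.
potassium nitrate: 68.4 mmol/L × 101.1 g/mol × 3.75 L ÷ 1000 = 25.932 g
sodium sulfate: 54.4 mmol/L × 142 g/mol × 3.75 L ÷ 1000 = 28.968 g
L-glutamine: 0.841 g/L × 3.75 L = 3.154 g
disodium phosphate: 94.2 mmol/L × 141.96 g/mol × 3.75 L ÷ 1000 = 50.147 g

potassium nitrate 25.932 g; sodium sulfate 28.968 g; L-glutamine 3.154 g; disodium phosphate 50.147 g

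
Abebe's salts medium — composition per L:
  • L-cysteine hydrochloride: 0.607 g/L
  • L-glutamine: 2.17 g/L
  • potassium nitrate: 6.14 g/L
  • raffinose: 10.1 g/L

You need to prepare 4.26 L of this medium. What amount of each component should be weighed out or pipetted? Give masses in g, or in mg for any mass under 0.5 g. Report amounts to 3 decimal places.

Scale factor relative to 1 L: 4.26.
L-cysteine hydrochloride: 0.607 g/L × 4.26 L = 2.586 g
L-glutamine: 2.17 g/L × 4.26 L = 9.244 g
potassium nitrate: 6.14 g/L × 4.26 L = 26.156 g
raffinose: 10.1 g/L × 4.26 L = 43.026 g

L-cysteine hydrochloride 2.586 g; L-glutamine 9.244 g; potassium nitrate 26.156 g; raffinose 43.026 g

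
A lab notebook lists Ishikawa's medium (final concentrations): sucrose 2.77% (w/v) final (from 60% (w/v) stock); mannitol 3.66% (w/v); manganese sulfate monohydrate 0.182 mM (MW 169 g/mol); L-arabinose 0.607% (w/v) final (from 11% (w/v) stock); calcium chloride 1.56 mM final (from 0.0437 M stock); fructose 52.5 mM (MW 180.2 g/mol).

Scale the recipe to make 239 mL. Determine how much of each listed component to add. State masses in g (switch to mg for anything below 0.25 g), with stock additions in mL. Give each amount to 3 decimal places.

sucrose 11.034 mL; mannitol 8.747 g; manganese sulfate monohydrate 7.351 mg; L-arabinose 13.188 mL; calcium chloride 8.532 mL; fructose 2.261 g

Working volume: 239 mL = 0.239 L.
sucrose: dilute stock: 2.77% ÷ 60% × 239 mL = 11.034 mL
mannitol: 3.66% w/v = 36.6 g/L → 36.6 × 0.239 L = 8.747 g
manganese sulfate monohydrate: 0.182 mmol/L × 169 mg/mmol × 0.239 L = 7.351 mg
L-arabinose: dilute stock: 0.607% ÷ 11% × 239 mL = 13.188 mL
calcium chloride: C1V1 = C2V2 → 1.56 mM × 239 mL ÷ 43.7 mM = 8.532 mL
fructose: 52.5 mmol/L × 180.2 g/mol × 0.239 L ÷ 1000 = 2.261 g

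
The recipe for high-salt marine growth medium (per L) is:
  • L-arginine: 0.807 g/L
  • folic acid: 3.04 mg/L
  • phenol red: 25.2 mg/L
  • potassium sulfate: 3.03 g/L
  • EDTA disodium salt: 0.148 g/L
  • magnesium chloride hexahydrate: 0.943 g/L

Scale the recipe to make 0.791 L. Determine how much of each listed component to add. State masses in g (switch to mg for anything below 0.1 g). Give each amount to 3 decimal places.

Scale factor relative to 1 L: 0.791.
L-arginine: 0.807 g/L × 0.791 L = 0.638 g
folic acid: 3.04 mg/L × 0.791 L = 2.405 mg
phenol red: 25.2 mg/L × 0.791 L = 19.933 mg
potassium sulfate: 3.03 g/L × 0.791 L = 2.397 g
EDTA disodium salt: 0.148 g/L × 0.791 L = 0.117 g
magnesium chloride hexahydrate: 0.943 g/L × 0.791 L = 0.746 g

L-arginine 0.638 g; folic acid 2.405 mg; phenol red 19.933 mg; potassium sulfate 2.397 g; EDTA disodium salt 0.117 g; magnesium chloride hexahydrate 0.746 g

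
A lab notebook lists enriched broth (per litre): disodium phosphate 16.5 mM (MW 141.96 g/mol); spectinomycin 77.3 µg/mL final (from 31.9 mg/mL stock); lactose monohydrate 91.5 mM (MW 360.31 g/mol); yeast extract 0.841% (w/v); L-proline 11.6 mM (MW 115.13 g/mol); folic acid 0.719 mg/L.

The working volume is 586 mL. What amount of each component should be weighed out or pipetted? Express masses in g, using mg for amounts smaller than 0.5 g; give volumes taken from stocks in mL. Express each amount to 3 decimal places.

Target volume = 586 mL = 0.586 L.
disodium phosphate: 16.5 mmol/L × 141.96 g/mol × 0.586 L ÷ 1000 = 1.373 g
spectinomycin: dilute stock: 77.3 µg/mL × 586 mL ÷ 31900 µg/mL = 1.420 mL
lactose monohydrate: 91.5 mmol/L × 360.31 g/mol × 0.586 L ÷ 1000 = 19.319 g
yeast extract: 0.841 g per 100 mL × 586 mL ÷ 100 = 4.928 g
L-proline: 11.6 mmol/L × 115.13 g/mol × 0.586 L ÷ 1000 = 0.783 g
folic acid: 0.719 mg/L × 0.586 L = 0.421 mg

disodium phosphate 1.373 g; spectinomycin 1.420 mL; lactose monohydrate 19.319 g; yeast extract 4.928 g; L-proline 0.783 g; folic acid 0.421 mg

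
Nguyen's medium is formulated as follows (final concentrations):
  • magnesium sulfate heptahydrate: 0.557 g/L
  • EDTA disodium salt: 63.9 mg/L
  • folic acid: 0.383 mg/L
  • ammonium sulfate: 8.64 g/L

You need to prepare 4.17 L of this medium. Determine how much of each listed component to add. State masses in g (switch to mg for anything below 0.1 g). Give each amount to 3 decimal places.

magnesium sulfate heptahydrate 2.323 g; EDTA disodium salt 0.266 g; folic acid 1.597 mg; ammonium sulfate 36.029 g

Scale factor relative to 1 L: 4.17.
magnesium sulfate heptahydrate: 0.557 g/L × 4.17 L = 2.323 g
EDTA disodium salt: 63.9 mg/L × 4.17 L = 266.463 mg = 0.266 g
folic acid: 0.383 mg/L × 4.17 L = 1.597 mg
ammonium sulfate: 8.64 g/L × 4.17 L = 36.029 g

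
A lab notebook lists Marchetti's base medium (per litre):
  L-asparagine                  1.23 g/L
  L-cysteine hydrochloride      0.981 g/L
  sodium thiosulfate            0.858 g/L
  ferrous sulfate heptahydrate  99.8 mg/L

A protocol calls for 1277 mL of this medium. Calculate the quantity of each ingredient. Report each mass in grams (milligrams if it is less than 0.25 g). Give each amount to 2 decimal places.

Working volume: 1277 mL = 1.277 L.
L-asparagine: 1.23 g/L × 1.277 L = 1.57 g
L-cysteine hydrochloride: 0.981 g/L × 1.277 L = 1.25 g
sodium thiosulfate: 0.858 g/L × 1.277 L = 1.10 g
ferrous sulfate heptahydrate: 99.8 mg/L × 1.277 L = 127.44 mg

L-asparagine 1.57 g; L-cysteine hydrochloride 1.25 g; sodium thiosulfate 1.10 g; ferrous sulfate heptahydrate 127.44 mg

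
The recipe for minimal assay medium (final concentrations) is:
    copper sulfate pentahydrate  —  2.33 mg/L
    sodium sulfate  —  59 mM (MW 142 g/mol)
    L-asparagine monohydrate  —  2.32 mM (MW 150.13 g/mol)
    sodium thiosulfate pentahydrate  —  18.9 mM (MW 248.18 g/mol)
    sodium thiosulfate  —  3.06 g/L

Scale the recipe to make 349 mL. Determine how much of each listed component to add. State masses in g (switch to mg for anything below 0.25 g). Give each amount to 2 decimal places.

copper sulfate pentahydrate 0.81 mg; sodium sulfate 2.92 g; L-asparagine monohydrate 121.56 mg; sodium thiosulfate pentahydrate 1.64 g; sodium thiosulfate 1.07 g

Target volume = 349 mL = 0.349 L.
copper sulfate pentahydrate: 2.33 mg/L × 0.349 L = 0.81 mg
sodium sulfate: 59 mmol/L × 142 g/mol × 0.349 L ÷ 1000 = 2.92 g
L-asparagine monohydrate: 2.32 mmol/L × 150.13 mg/mmol × 0.349 L = 121.56 mg
sodium thiosulfate pentahydrate: 18.9 mmol/L × 248.18 g/mol × 0.349 L ÷ 1000 = 1.64 g
sodium thiosulfate: 3.06 g/L × 0.349 L = 1.07 g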